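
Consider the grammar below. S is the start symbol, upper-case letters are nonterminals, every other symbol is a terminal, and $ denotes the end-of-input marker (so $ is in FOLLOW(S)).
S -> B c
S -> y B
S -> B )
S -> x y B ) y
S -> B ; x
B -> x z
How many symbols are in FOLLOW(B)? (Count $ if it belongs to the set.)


S is the start symbol and does not occur in any rule body, so FOLLOW(S) = {$}.
Examining every occurrence of B in a rule body:
  S -> B c : B is followed by terminal 'c' -> add 'c'
  S -> y B : B is at the right end -> add FOLLOW(S) = {$}
  S -> B ) : B is followed by terminal ')' -> add ')'
  S -> x y B ) y : B is followed by terminal ')' -> add ')' (already in the set)
  S -> B ; x : B is followed by terminal ';' -> add ';'
  B -> x z : B does not occur in the body -> contributes nothing
FOLLOW(B) = {), ;, c, $}
Count: 4

4


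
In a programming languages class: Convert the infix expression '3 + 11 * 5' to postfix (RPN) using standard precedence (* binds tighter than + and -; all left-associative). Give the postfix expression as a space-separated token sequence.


Applying the shunting-yard algorithm:
  Operand 3 -> output
  Push '+' onto operator stack -> op-stack: [+]
  Operand 11 -> output
  Push '*' onto operator stack -> op-stack: [+, *]
  Operand 5 -> output
  End of input: pop '*' to output
  End of input: pop '+' to output
Postfix result: 3 11 5 * +

3 11 5 * +


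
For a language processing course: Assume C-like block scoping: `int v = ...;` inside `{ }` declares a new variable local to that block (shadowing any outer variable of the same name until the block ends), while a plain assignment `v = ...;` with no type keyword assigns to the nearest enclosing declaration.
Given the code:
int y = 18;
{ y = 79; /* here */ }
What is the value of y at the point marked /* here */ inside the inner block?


Analyzing scoping rules:
Outer scope: declares y = 18
Inner block: 'y = 79;' has no type keyword, so it is an assignment to the outer y (no shadowing)
Inside the block, after the assignment -> 79
Result: 79

79


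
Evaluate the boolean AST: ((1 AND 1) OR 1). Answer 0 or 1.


Step 1: Evaluate inner node
  1 AND 1 = 1
Step 2: Evaluate root node
  1 OR 1 = 1

1


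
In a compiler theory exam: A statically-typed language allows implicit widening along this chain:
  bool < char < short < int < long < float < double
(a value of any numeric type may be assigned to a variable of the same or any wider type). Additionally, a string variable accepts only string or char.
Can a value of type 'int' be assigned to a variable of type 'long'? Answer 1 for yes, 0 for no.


Target variable type: long
Source value type: int
Numeric ranks: int=3, long=4
Widening allowed iff rank(source) <= rank(target): 3 <= 4? Yes
Result: 1

1


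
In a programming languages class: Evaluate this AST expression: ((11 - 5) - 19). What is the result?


Expression: ((11 - 5) - 19)
Evaluating step by step:
  11 - 5 = 6
  6 - 19 = -13
Result: -13

-13


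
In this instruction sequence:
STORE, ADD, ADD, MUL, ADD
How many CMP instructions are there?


Scanning instruction sequence for CMP:
  Position 1: STORE
  Position 2: ADD
  Position 3: ADD
  Position 4: MUL
  Position 5: ADD
Matches at positions: []
Total CMP count: 0

0


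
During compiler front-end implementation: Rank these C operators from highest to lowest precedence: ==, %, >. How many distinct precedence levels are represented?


Looking up precedence for each operator:
  == -> precedence 3
  % -> precedence 6
  > -> precedence 4
Sorted highest to lowest: %, >, ==
Distinct precedence values: [6, 4, 3]
Number of distinct levels: 3

3


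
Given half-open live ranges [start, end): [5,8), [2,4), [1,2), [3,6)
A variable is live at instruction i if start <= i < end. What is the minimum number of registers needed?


Live ranges:
  Var0: [5, 8)
  Var1: [2, 4)
  Var2: [1, 2)
  Var3: [3, 6)
Sweep-line events (position, delta, active):
  pos=1 start -> active=1
  pos=2 end -> active=0
  pos=2 start -> active=1
  pos=3 start -> active=2
  pos=4 end -> active=1
  pos=5 start -> active=2
  pos=6 end -> active=1
  pos=8 end -> active=0
Maximum simultaneous active: 2
Minimum registers needed: 2

2


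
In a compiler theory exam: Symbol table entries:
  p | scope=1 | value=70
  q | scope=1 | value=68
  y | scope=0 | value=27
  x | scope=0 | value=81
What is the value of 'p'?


Searching symbol table for 'p':
  p | scope=1 | value=70 <- MATCH
  q | scope=1 | value=68
  y | scope=0 | value=27
  x | scope=0 | value=81
Found 'p' at scope 1 with value 70

70


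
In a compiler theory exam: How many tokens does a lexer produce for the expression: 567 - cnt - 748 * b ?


Scanning '567 - cnt - 748 * b'
Token 1: '567' -> integer_literal
Token 2: '-' -> operator
Token 3: 'cnt' -> identifier
Token 4: '-' -> operator
Token 5: '748' -> integer_literal
Token 6: '*' -> operator
Token 7: 'b' -> identifier
Total tokens: 7

7


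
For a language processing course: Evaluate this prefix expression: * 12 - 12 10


Parsing prefix expression: * 12 - 12 10
Step 1: Innermost operation '- 12 10'
  12 - 10 = 2
Step 2: Outer operation '* 12 [2]'
  12 * 2 = 24

24


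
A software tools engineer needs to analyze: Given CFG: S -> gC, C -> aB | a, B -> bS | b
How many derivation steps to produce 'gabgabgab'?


Grammar: S -> gC, C -> aB | a, B -> bS | b
Deriving 'gabgabgab':
Step 1: S -> gC => gC
Step 2: C -> aB => gaB
Step 3: B -> bS => gabS
Step 4: S -> gC => gabgC
Step 5: C -> aB => gabgaB
Step 6: B -> bS => gabgabS
Step 7: S -> gC => gabgabgC
Step 8: C -> aB => gabgabgaB
Step 9: B -> b => gabgabgab
Total derivation steps: 9

9


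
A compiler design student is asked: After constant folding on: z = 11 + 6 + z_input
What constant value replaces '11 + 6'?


Identifying constant sub-expression:
  Original: z = 11 + 6 + z_input
  11 and 6 are both compile-time constants
  Evaluating: 11 + 6 = 17
  After folding: z = 17 + z_input

17


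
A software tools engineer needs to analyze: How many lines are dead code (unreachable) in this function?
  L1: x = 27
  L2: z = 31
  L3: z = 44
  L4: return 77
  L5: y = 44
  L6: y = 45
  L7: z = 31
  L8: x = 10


Analyzing control flow:
  L1: reachable (before return)
  L2: reachable (before return)
  L3: reachable (before return)
  L4: reachable (return statement)
  L5: DEAD (after return at L4)
  L6: DEAD (after return at L4)
  L7: DEAD (after return at L4)
  L8: DEAD (after return at L4)
Return at L4, total lines = 8
Dead lines: L5 through L8
Count: 4

4


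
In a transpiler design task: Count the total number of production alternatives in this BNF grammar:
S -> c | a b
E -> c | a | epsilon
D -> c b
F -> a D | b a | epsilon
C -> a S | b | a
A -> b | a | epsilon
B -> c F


Counting alternatives per rule:
  S: 2 alternative(s)
  E: 3 alternative(s)
  D: 1 alternative(s)
  F: 3 alternative(s)
  C: 3 alternative(s)
  A: 3 alternative(s)
  B: 1 alternative(s)
Sum: 2 + 3 + 1 + 3 + 3 + 3 + 1 = 16

16


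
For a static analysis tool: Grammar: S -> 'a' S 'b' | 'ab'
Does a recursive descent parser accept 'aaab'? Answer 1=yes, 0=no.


Grammar accepts strings of the form a^n b^n (n >= 1)
Word: 'aaab'
Counting: 3 a's and 1 b's
Check: 3 == 1? No
Mismatch: a-count != b-count
Rejected

0


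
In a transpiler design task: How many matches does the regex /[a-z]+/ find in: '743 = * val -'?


Pattern: /[a-z]+/ (identifiers)
Input: '743 = * val -'
Scanning for matches:
  Match 1: 'val'
Total matches: 1

1


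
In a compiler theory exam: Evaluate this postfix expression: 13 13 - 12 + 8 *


Processing tokens left to right:
Push 13, Push 13
Pop 13 and 13, compute 13 - 13 = 0, push 0
Push 12
Pop 0 and 12, compute 0 + 12 = 12, push 12
Push 8
Pop 12 and 8, compute 12 * 8 = 96, push 96
Stack result: 96

96


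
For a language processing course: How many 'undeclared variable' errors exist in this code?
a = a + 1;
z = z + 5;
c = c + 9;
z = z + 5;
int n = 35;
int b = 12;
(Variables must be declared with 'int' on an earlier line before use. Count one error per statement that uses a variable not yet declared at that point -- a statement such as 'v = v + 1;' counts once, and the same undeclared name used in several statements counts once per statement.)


Scanning code line by line:
  Line 1: use 'a' -> ERROR (undeclared)
  Line 2: use 'z' -> ERROR (undeclared)
  Line 3: use 'c' -> ERROR (undeclared)
  Line 4: use 'z' -> ERROR (undeclared)
  Line 5: declare 'n' -> declared = ['n']
  Line 6: declare 'b' -> declared = ['b', 'n']
Total undeclared variable errors: 4

4


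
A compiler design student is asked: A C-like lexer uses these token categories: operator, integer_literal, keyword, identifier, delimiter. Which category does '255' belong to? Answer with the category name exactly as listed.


Token: '255'
Checking categories:
  identifier: no
  integer_literal: YES
  operator: no
  keyword: no
  delimiter: no
Category: integer_literal

integer_literal


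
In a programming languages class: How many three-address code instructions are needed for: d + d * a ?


Expression: d + d * a
Generating three-address code (respecting * over +/- precedence):
  Instruction 1: t1 = d * a
  Instruction 2: t2 = d + t1
Total instructions: 2

2


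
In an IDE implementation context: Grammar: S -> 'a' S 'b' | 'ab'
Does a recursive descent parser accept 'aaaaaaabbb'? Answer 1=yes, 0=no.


Grammar accepts strings of the form a^n b^n (n >= 1)
Word: 'aaaaaaabbb'
Counting: 7 a's and 3 b's
Check: 7 == 3? No
Mismatch: a-count != b-count
Rejected

0


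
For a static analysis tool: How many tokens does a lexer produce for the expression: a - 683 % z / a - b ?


Scanning 'a - 683 % z / a - b'
Token 1: 'a' -> identifier
Token 2: '-' -> operator
Token 3: '683' -> integer_literal
Token 4: '%' -> operator
Token 5: 'z' -> identifier
Token 6: '/' -> operator
Token 7: 'a' -> identifier
Token 8: '-' -> operator
Token 9: 'b' -> identifier
Total tokens: 9

9


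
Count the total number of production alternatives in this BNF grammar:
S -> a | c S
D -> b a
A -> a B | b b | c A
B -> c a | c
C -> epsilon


Counting alternatives per rule:
  S: 2 alternative(s)
  D: 1 alternative(s)
  A: 3 alternative(s)
  B: 2 alternative(s)
  C: 1 alternative(s)
Sum: 2 + 1 + 3 + 2 + 1 = 9

9


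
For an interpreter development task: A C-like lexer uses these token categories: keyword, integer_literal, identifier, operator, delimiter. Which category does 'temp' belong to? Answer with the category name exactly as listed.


Token: 'temp'
Checking categories:
  identifier: YES
  integer_literal: no
  operator: no
  keyword: no
  delimiter: no
Category: identifier

identifier


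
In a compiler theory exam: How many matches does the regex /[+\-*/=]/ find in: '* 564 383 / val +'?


Pattern: /[+\-*/=]/ (operators)
Input: '* 564 383 / val +'
Scanning for matches:
  Match 1: '*'
  Match 2: '/'
  Match 3: '+'
Total matches: 3

3


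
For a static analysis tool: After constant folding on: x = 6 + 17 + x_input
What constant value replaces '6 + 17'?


Identifying constant sub-expression:
  Original: x = 6 + 17 + x_input
  6 and 17 are both compile-time constants
  Evaluating: 6 + 17 = 23
  After folding: x = 23 + x_input

23


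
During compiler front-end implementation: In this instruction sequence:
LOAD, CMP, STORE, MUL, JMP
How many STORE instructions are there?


Scanning instruction sequence for STORE:
  Position 1: LOAD
  Position 2: CMP
  Position 3: STORE <- MATCH
  Position 4: MUL
  Position 5: JMP
Matches at positions: [3]
Total STORE count: 1

1


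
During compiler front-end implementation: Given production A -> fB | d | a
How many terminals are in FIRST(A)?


Production: A -> fB | d | a
Examining each alternative for leading terminals:
  A -> fB : first terminal = 'f'
  A -> d : first terminal = 'd'
  A -> a : first terminal = 'a'
FIRST(A) = {a, d, f}
Count: 3

3


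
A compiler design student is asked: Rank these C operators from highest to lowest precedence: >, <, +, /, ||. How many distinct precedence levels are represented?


Looking up precedence for each operator:
  > -> precedence 4
  < -> precedence 4
  + -> precedence 5
  / -> precedence 6
  || -> precedence 1
Sorted highest to lowest: /, +, >, <, ||
Distinct precedence values: [6, 5, 4, 1]
Number of distinct levels: 4

4


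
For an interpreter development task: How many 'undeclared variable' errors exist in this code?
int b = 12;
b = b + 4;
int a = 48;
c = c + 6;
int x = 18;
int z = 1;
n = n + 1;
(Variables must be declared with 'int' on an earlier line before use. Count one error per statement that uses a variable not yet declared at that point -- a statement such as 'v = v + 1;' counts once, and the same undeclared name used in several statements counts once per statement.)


Scanning code line by line:
  Line 1: declare 'b' -> declared = ['b']
  Line 2: use 'b' -> OK (declared)
  Line 3: declare 'a' -> declared = ['a', 'b']
  Line 4: use 'c' -> ERROR (undeclared)
  Line 5: declare 'x' -> declared = ['a', 'b', 'x']
  Line 6: declare 'z' -> declared = ['a', 'b', 'x', 'z']
  Line 7: use 'n' -> ERROR (undeclared)
Total undeclared variable errors: 2

2


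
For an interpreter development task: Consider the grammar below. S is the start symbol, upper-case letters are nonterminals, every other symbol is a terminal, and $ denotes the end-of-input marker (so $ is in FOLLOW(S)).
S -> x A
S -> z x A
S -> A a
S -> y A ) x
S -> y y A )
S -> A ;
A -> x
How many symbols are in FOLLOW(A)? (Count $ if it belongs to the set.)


S is the start symbol and does not occur in any rule body, so FOLLOW(S) = {$}.
Examining every occurrence of A in a rule body:
  S -> x A : A is at the right end -> add FOLLOW(S) = {$}
  S -> z x A : A is at the right end -> add FOLLOW(S) = {$} (already in the set)
  S -> A a : A is followed by terminal 'a' -> add 'a'
  S -> y A ) x : A is followed by terminal ')' -> add ')'
  S -> y y A ) : A is followed by terminal ')' -> add ')' (already in the set)
  S -> A ; : A is followed by terminal ';' -> add ';'
  A -> x : A does not occur in the body -> contributes nothing
FOLLOW(A) = {), ;, a, $}
Count: 4

4


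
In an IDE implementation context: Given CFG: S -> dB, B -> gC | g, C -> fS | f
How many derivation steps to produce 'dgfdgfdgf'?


Grammar: S -> dB, B -> gC | g, C -> fS | f
Deriving 'dgfdgfdgf':
Step 1: S -> dB => dB
Step 2: B -> gC => dgC
Step 3: C -> fS => dgfS
Step 4: S -> dB => dgfdB
Step 5: B -> gC => dgfdgC
Step 6: C -> fS => dgfdgfS
Step 7: S -> dB => dgfdgfdB
Step 8: B -> gC => dgfdgfdgC
Step 9: C -> f => dgfdgfdgf
Total derivation steps: 9

9


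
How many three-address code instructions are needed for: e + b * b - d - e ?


Expression: e + b * b - d - e
Generating three-address code (respecting * over +/- precedence):
  Instruction 1: t1 = b * b
  Instruction 2: t2 = e + t1
  Instruction 3: t3 = t2 - d
  Instruction 4: t4 = t3 - e
Total instructions: 4

4


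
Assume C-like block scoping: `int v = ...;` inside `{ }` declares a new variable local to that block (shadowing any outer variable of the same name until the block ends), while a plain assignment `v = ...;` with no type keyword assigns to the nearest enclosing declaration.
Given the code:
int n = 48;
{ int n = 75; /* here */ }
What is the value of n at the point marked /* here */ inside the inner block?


Analyzing scoping rules:
Outer scope: declares n = 48
Inner block: 'int n = 75;' declares a NEW n that shadows the outer one
Inside the block the inner declaration is in scope -> 75
Result: 75

75


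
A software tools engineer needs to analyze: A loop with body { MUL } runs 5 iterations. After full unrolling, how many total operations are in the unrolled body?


Loop body operations: MUL (1 op per iteration)
Unrolling 5 iterations:
  Iteration 1: MUL (1 ops)
  Iteration 2: MUL (1 ops)
  Iteration 3: MUL (1 ops)
  Iteration 4: MUL (1 ops)
  Iteration 5: MUL (1 ops)
Total: 5 iterations * 1 ops/iter = 5 operations

5


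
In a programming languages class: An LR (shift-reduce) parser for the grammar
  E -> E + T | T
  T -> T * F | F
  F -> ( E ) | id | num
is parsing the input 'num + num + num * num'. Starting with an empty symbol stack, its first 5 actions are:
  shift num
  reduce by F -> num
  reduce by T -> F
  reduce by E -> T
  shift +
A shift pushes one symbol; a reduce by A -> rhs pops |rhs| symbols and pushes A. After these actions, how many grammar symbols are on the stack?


Tracking the symbol stack through each action:
  Action 1: shift 'num' : push -> stack = [num] (size 1)
  Action 2: reduce by F -> num : pop 1, push F -> stack = [F] (size 1)
  Action 3: reduce by T -> F : pop 1, push T -> stack = [T] (size 1)
  Action 4: reduce by E -> T : pop 1, push E -> stack = [E] (size 1)
  Action 5: shift '+' : push -> stack = [E, +] (size 2)
Final stack size: 2

2


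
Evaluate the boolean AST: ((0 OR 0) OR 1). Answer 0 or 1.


Step 1: Evaluate inner node
  0 OR 0 = 0
Step 2: Evaluate root node
  0 OR 1 = 1

1


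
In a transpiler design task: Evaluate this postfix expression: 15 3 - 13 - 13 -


Processing tokens left to right:
Push 15, Push 3
Pop 15 and 3, compute 15 - 3 = 12, push 12
Push 13
Pop 12 and 13, compute 12 - 13 = -1, push -1
Push 13
Pop -1 and 13, compute -1 - 13 = -14, push -14
Stack result: -14

-14


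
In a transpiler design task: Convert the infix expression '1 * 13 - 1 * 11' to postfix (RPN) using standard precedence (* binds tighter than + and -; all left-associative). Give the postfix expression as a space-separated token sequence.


Applying the shunting-yard algorithm:
  Operand 1 -> output
  Push '*' onto operator stack -> op-stack: [*]
  Operand 13 -> output
  See '-' (prec 1); top '*' (prec 2) >= it -> pop '*' to output
  Push '-' onto operator stack -> op-stack: [-]
  Operand 1 -> output
  Push '*' onto operator stack -> op-stack: [-, *]
  Operand 11 -> output
  End of input: pop '*' to output
  End of input: pop '-' to output
Postfix result: 1 13 * 1 11 * -

1 13 * 1 11 * -


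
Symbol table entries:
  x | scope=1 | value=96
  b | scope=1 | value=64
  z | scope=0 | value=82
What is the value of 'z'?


Searching symbol table for 'z':
  x | scope=1 | value=96
  b | scope=1 | value=64
  z | scope=0 | value=82 <- MATCH
Found 'z' at scope 0 with value 82

82


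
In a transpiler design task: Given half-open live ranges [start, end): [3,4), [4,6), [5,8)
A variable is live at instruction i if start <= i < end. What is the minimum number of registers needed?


Live ranges:
  Var0: [3, 4)
  Var1: [4, 6)
  Var2: [5, 8)
Sweep-line events (position, delta, active):
  pos=3 start -> active=1
  pos=4 end -> active=0
  pos=4 start -> active=1
  pos=5 start -> active=2
  pos=6 end -> active=1
  pos=8 end -> active=0
Maximum simultaneous active: 2
Minimum registers needed: 2

2


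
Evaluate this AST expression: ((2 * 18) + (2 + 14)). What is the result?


Expression: ((2 * 18) + (2 + 14))
Evaluating step by step:
  2 * 18 = 36
  2 + 14 = 16
  36 + 16 = 52
Result: 52

52


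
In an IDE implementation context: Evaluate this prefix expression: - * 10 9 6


Parsing prefix expression: - * 10 9 6
Step 1: Innermost operation '* 10 9'
  10 * 9 = 90
Step 2: Outer operation '- [90] 6'
  90 - 6 = 84

84


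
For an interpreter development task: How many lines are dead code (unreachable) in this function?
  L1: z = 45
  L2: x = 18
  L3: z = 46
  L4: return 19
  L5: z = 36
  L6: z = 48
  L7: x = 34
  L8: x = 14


Analyzing control flow:
  L1: reachable (before return)
  L2: reachable (before return)
  L3: reachable (before return)
  L4: reachable (return statement)
  L5: DEAD (after return at L4)
  L6: DEAD (after return at L4)
  L7: DEAD (after return at L4)
  L8: DEAD (after return at L4)
Return at L4, total lines = 8
Dead lines: L5 through L8
Count: 4

4


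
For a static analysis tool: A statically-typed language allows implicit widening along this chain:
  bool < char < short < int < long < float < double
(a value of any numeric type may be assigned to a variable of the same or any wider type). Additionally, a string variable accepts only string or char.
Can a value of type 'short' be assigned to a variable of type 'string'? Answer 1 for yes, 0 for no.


Target variable type: string
Source value type: short
Rule: string accepts only {string, char}
  source 'short' in {string, char}? No
Result: 0

0


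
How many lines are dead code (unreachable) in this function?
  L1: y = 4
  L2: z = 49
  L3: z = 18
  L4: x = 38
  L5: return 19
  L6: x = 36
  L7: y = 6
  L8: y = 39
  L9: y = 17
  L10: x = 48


Analyzing control flow:
  L1: reachable (before return)
  L2: reachable (before return)
  L3: reachable (before return)
  L4: reachable (before return)
  L5: reachable (return statement)
  L6: DEAD (after return at L5)
  L7: DEAD (after return at L5)
  L8: DEAD (after return at L5)
  L9: DEAD (after return at L5)
  L10: DEAD (after return at L5)
Return at L5, total lines = 10
Dead lines: L6 through L10
Count: 5

5


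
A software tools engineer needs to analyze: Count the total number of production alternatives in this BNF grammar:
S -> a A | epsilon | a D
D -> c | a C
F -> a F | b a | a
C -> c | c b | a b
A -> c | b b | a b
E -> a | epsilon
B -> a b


Counting alternatives per rule:
  S: 3 alternative(s)
  D: 2 alternative(s)
  F: 3 alternative(s)
  C: 3 alternative(s)
  A: 3 alternative(s)
  E: 2 alternative(s)
  B: 1 alternative(s)
Sum: 3 + 2 + 3 + 3 + 3 + 2 + 1 = 17

17


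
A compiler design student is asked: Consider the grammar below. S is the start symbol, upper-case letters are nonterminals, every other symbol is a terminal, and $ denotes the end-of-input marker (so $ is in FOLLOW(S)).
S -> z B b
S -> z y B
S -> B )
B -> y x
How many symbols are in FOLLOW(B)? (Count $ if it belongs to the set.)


S is the start symbol and does not occur in any rule body, so FOLLOW(S) = {$}.
Examining every occurrence of B in a rule body:
  S -> z B b : B is followed by terminal 'b' -> add 'b'
  S -> z y B : B is at the right end -> add FOLLOW(S) = {$}
  S -> B ) : B is followed by terminal ')' -> add ')'
  B -> y x : B does not occur in the body -> contributes nothing
FOLLOW(B) = {), b, $}
Count: 3

3


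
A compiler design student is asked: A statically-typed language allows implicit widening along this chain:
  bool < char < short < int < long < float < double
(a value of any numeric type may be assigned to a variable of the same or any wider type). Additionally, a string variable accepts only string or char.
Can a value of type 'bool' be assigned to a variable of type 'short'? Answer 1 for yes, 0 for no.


Target variable type: short
Source value type: bool
Numeric ranks: bool=0, short=2
Widening allowed iff rank(source) <= rank(target): 0 <= 2? Yes
Result: 1

1


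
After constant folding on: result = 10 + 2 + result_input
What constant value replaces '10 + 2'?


Identifying constant sub-expression:
  Original: result = 10 + 2 + result_input
  10 and 2 are both compile-time constants
  Evaluating: 10 + 2 = 12
  After folding: result = 12 + result_input

12


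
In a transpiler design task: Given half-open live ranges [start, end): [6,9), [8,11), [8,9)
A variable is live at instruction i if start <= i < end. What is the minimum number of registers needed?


Live ranges:
  Var0: [6, 9)
  Var1: [8, 11)
  Var2: [8, 9)
Sweep-line events (position, delta, active):
  pos=6 start -> active=1
  pos=8 start -> active=2
  pos=8 start -> active=3
  pos=9 end -> active=2
  pos=9 end -> active=1
  pos=11 end -> active=0
Maximum simultaneous active: 3
Minimum registers needed: 3

3


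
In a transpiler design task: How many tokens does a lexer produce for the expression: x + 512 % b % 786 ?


Scanning 'x + 512 % b % 786'
Token 1: 'x' -> identifier
Token 2: '+' -> operator
Token 3: '512' -> integer_literal
Token 4: '%' -> operator
Token 5: 'b' -> identifier
Token 6: '%' -> operator
Token 7: '786' -> integer_literal
Total tokens: 7

7


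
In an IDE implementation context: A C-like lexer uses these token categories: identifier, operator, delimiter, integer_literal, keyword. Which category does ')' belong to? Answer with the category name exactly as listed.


Token: ')'
Checking categories:
  identifier: no
  integer_literal: no
  operator: no
  keyword: no
  delimiter: YES
Category: delimiter

delimiter


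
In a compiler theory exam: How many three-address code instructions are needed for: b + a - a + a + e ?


Expression: b + a - a + a + e
Generating three-address code (respecting * over +/- precedence):
  Instruction 1: t1 = b + a
  Instruction 2: t2 = t1 - a
  Instruction 3: t3 = t2 + a
  Instruction 4: t4 = t3 + e
Total instructions: 4

4


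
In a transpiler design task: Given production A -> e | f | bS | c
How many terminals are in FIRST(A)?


Production: A -> e | f | bS | c
Examining each alternative for leading terminals:
  A -> e : first terminal = 'e'
  A -> f : first terminal = 'f'
  A -> bS : first terminal = 'b'
  A -> c : first terminal = 'c'
FIRST(A) = {b, c, e, f}
Count: 4

4


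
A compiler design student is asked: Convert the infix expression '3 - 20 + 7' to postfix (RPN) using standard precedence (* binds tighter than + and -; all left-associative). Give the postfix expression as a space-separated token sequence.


Applying the shunting-yard algorithm:
  Operand 3 -> output
  Push '-' onto operator stack -> op-stack: [-]
  Operand 20 -> output
  See '+' (prec 1); top '-' (prec 1) >= it -> pop '-' to output
  Push '+' onto operator stack -> op-stack: [+]
  Operand 7 -> output
  End of input: pop '+' to output
Postfix result: 3 20 - 7 +

3 20 - 7 +


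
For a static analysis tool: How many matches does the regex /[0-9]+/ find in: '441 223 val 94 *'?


Pattern: /[0-9]+/ (int literals)
Input: '441 223 val 94 *'
Scanning for matches:
  Match 1: '441'
  Match 2: '223'
  Match 3: '94'
Total matches: 3

3


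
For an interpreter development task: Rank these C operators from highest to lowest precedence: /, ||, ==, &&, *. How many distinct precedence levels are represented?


Looking up precedence for each operator:
  / -> precedence 6
  || -> precedence 1
  == -> precedence 3
  && -> precedence 2
  * -> precedence 6
Sorted highest to lowest: /, *, ==, &&, ||
Distinct precedence values: [6, 3, 2, 1]
Number of distinct levels: 4

4


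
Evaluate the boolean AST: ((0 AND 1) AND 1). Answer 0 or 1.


Step 1: Evaluate inner node
  0 AND 1 = 0
Step 2: Evaluate root node
  0 AND 1 = 0

0


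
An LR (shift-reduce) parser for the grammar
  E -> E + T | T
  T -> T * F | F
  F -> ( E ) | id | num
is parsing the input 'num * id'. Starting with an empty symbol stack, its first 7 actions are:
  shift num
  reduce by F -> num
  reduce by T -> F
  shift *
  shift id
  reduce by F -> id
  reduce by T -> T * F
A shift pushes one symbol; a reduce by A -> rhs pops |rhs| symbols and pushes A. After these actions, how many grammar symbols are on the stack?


Tracking the symbol stack through each action:
  Action 1: shift 'num' : push -> stack = [num] (size 1)
  Action 2: reduce by F -> num : pop 1, push F -> stack = [F] (size 1)
  Action 3: reduce by T -> F : pop 1, push T -> stack = [T] (size 1)
  Action 4: shift '*' : push -> stack = [T, *] (size 2)
  Action 5: shift 'id' : push -> stack = [T, *, id] (size 3)
  Action 6: reduce by F -> id : pop 1, push F -> stack = [T, *, F] (size 3)
  Action 7: reduce by T -> T * F : pop 3, push T -> stack = [T] (size 1)
Final stack size: 1

1


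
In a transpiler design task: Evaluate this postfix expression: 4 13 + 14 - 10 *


Processing tokens left to right:
Push 4, Push 13
Pop 4 and 13, compute 4 + 13 = 17, push 17
Push 14
Pop 17 and 14, compute 17 - 14 = 3, push 3
Push 10
Pop 3 and 10, compute 3 * 10 = 30, push 30
Stack result: 30

30


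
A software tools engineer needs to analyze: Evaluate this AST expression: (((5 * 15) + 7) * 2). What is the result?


Expression: (((5 * 15) + 7) * 2)
Evaluating step by step:
  5 * 15 = 75
  75 + 7 = 82
  82 * 2 = 164
Result: 164

164


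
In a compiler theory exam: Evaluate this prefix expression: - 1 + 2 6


Parsing prefix expression: - 1 + 2 6
Step 1: Innermost operation '+ 2 6'
  2 + 6 = 8
Step 2: Outer operation '- 1 [8]'
  1 - 8 = -7

-7


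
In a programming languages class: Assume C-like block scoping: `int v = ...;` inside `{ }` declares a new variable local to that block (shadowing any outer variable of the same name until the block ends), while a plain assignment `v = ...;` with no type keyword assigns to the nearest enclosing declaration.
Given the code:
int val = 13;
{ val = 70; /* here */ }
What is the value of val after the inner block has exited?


Analyzing scoping rules:
Outer scope: declares val = 13
Inner block: 'val = 70;' has no type keyword, so it is an assignment to the outer val (no shadowing)
The assignment changed the outer variable itself, so the new value persists after the block -> 70
Result: 70

70


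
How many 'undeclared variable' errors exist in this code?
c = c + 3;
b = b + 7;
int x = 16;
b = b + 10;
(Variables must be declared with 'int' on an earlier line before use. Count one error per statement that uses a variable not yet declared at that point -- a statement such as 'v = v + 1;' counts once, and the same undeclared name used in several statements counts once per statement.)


Scanning code line by line:
  Line 1: use 'c' -> ERROR (undeclared)
  Line 2: use 'b' -> ERROR (undeclared)
  Line 3: declare 'x' -> declared = ['x']
  Line 4: use 'b' -> ERROR (undeclared)
Total undeclared variable errors: 3

3


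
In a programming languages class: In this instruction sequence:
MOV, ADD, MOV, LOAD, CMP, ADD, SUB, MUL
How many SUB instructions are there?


Scanning instruction sequence for SUB:
  Position 1: MOV
  Position 2: ADD
  Position 3: MOV
  Position 4: LOAD
  Position 5: CMP
  Position 6: ADD
  Position 7: SUB <- MATCH
  Position 8: MUL
Matches at positions: [7]
Total SUB count: 1

1


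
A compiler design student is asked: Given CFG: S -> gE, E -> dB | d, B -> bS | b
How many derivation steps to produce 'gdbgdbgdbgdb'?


Grammar: S -> gE, E -> dB | d, B -> bS | b
Deriving 'gdbgdbgdbgdb':
Step 1: S -> gE => gE
Step 2: E -> dB => gdB
Step 3: B -> bS => gdbS
Step 4: S -> gE => gdbgE
Step 5: E -> dB => gdbgdB
Step 6: B -> bS => gdbgdbS
Step 7: S -> gE => gdbgdbgE
Step 8: E -> dB => gdbgdbgdB
Step 9: B -> bS => gdbgdbgdbS
Step 10: S -> gE => gdbgdbgdbgE
Step 11: E -> dB => gdbgdbgdbgdB
Step 12: B -> b => gdbgdbgdbgdb
Total derivation steps: 12

12


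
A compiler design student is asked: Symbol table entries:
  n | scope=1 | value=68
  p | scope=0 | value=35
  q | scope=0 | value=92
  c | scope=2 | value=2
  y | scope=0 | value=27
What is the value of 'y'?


Searching symbol table for 'y':
  n | scope=1 | value=68
  p | scope=0 | value=35
  q | scope=0 | value=92
  c | scope=2 | value=2
  y | scope=0 | value=27 <- MATCH
Found 'y' at scope 0 with value 27

27


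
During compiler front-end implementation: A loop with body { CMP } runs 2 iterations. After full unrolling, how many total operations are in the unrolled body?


Loop body operations: CMP (1 op per iteration)
Unrolling 2 iterations:
  Iteration 1: CMP (1 ops)
  Iteration 2: CMP (1 ops)
Total: 2 iterations * 1 ops/iter = 2 operations

2


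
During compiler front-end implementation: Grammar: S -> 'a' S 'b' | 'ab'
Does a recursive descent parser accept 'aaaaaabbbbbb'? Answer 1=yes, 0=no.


Grammar accepts strings of the form a^n b^n (n >= 1)
Word: 'aaaaaabbbbbb'
Counting: 6 a's and 6 b's
Check: 6 == 6? Yes
Derivation (S -> aSb applied 5 time(s), then S -> ab): S => aSb => aaSbb => aaaSbbb => aaaaSbbbb => aaaaaSbbbbb => aaaaaabbbbbb
Accepted

1


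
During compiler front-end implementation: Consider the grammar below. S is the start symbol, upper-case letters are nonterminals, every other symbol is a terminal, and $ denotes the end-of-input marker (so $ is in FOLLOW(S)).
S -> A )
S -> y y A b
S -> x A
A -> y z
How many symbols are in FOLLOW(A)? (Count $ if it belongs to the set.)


S is the start symbol and does not occur in any rule body, so FOLLOW(S) = {$}.
Examining every occurrence of A in a rule body:
  S -> A ) : A is followed by terminal ')' -> add ')'
  S -> y y A b : A is followed by terminal 'b' -> add 'b'
  S -> x A : A is at the right end -> add FOLLOW(S) = {$}
  A -> y z : A does not occur in the body -> contributes nothing
FOLLOW(A) = {), b, $}
Count: 3

3


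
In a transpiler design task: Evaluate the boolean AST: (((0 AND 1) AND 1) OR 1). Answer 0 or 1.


Step 1: Evaluate inner node
  0 AND 1 = 0
Step 2: Evaluate next node
  0 AND 1 = 0
Step 3: Evaluate root node
  0 OR 1 = 1

1


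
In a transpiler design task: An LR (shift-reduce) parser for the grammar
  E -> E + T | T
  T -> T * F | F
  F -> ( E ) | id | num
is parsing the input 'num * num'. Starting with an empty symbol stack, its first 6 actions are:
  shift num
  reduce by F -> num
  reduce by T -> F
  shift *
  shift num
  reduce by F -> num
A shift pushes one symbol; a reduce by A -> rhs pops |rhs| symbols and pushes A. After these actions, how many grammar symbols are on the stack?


Tracking the symbol stack through each action:
  Action 1: shift 'num' : push -> stack = [num] (size 1)
  Action 2: reduce by F -> num : pop 1, push F -> stack = [F] (size 1)
  Action 3: reduce by T -> F : pop 1, push T -> stack = [T] (size 1)
  Action 4: shift '*' : push -> stack = [T, *] (size 2)
  Action 5: shift 'num' : push -> stack = [T, *, num] (size 3)
  Action 6: reduce by F -> num : pop 1, push F -> stack = [T, *, F] (size 3)
Final stack size: 3

3


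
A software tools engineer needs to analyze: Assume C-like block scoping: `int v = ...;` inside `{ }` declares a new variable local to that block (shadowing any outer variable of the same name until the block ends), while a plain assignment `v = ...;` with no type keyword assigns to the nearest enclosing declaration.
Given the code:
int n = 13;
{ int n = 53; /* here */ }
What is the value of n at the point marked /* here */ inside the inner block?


Analyzing scoping rules:
Outer scope: declares n = 13
Inner block: 'int n = 53;' declares a NEW n that shadows the outer one
Inside the block the inner declaration is in scope -> 53
Result: 53

53


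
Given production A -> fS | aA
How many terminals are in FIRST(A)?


Production: A -> fS | aA
Examining each alternative for leading terminals:
  A -> fS : first terminal = 'f'
  A -> aA : first terminal = 'a'
FIRST(A) = {a, f}
Count: 2

2


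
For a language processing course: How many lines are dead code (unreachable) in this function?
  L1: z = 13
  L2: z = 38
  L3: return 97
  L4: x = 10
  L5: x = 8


Analyzing control flow:
  L1: reachable (before return)
  L2: reachable (before return)
  L3: reachable (return statement)
  L4: DEAD (after return at L3)
  L5: DEAD (after return at L3)
Return at L3, total lines = 5
Dead lines: L4 through L5
Count: 2

2


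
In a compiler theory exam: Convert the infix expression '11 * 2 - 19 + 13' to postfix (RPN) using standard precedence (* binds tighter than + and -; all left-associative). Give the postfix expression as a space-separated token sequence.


Applying the shunting-yard algorithm:
  Operand 11 -> output
  Push '*' onto operator stack -> op-stack: [*]
  Operand 2 -> output
  See '-' (prec 1); top '*' (prec 2) >= it -> pop '*' to output
  Push '-' onto operator stack -> op-stack: [-]
  Operand 19 -> output
  See '+' (prec 1); top '-' (prec 1) >= it -> pop '-' to output
  Push '+' onto operator stack -> op-stack: [+]
  Operand 13 -> output
  End of input: pop '+' to output
Postfix result: 11 2 * 19 - 13 +

11 2 * 19 - 13 +


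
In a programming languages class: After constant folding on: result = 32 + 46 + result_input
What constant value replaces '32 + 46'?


Identifying constant sub-expression:
  Original: result = 32 + 46 + result_input
  32 and 46 are both compile-time constants
  Evaluating: 32 + 46 = 78
  After folding: result = 78 + result_input

78


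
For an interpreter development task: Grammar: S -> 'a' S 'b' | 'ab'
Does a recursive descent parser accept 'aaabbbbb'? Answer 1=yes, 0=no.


Grammar accepts strings of the form a^n b^n (n >= 1)
Word: 'aaabbbbb'
Counting: 3 a's and 5 b's
Check: 3 == 5? No
Mismatch: a-count != b-count
Rejected

0


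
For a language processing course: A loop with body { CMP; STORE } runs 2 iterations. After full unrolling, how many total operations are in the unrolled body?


Loop body operations: CMP, STORE (2 ops per iteration)
Unrolling 2 iterations:
  Iteration 1: CMP, STORE (2 ops)
  Iteration 2: CMP, STORE (2 ops)
Total: 2 iterations * 2 ops/iter = 4 operations

4


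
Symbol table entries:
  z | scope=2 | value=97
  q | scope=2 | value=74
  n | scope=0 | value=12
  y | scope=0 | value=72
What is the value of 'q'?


Searching symbol table for 'q':
  z | scope=2 | value=97
  q | scope=2 | value=74 <- MATCH
  n | scope=0 | value=12
  y | scope=0 | value=72
Found 'q' at scope 2 with value 74

74


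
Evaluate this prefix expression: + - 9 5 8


Parsing prefix expression: + - 9 5 8
Step 1: Innermost operation '- 9 5'
  9 - 5 = 4
Step 2: Outer operation '+ [4] 8'
  4 + 8 = 12

12


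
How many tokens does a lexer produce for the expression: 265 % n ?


Scanning '265 % n'
Token 1: '265' -> integer_literal
Token 2: '%' -> operator
Token 3: 'n' -> identifier
Total tokens: 3

3


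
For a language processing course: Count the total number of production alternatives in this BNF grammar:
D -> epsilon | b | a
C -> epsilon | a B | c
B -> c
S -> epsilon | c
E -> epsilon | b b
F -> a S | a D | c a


Counting alternatives per rule:
  D: 3 alternative(s)
  C: 3 alternative(s)
  B: 1 alternative(s)
  S: 2 alternative(s)
  E: 2 alternative(s)
  F: 3 alternative(s)
Sum: 3 + 3 + 1 + 2 + 2 + 3 = 14

14


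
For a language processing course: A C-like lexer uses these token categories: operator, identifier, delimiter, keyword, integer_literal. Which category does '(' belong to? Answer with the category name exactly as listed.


Token: '('
Checking categories:
  identifier: no
  integer_literal: no
  operator: no
  keyword: no
  delimiter: YES
Category: delimiter

delimiter


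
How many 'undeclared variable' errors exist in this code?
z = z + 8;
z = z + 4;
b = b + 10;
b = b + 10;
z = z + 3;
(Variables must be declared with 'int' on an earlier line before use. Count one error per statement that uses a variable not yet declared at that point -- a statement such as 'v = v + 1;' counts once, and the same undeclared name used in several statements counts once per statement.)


Scanning code line by line:
  Line 1: use 'z' -> ERROR (undeclared)
  Line 2: use 'z' -> ERROR (undeclared)
  Line 3: use 'b' -> ERROR (undeclared)
  Line 4: use 'b' -> ERROR (undeclared)
  Line 5: use 'z' -> ERROR (undeclared)
Total undeclared variable errors: 5

5


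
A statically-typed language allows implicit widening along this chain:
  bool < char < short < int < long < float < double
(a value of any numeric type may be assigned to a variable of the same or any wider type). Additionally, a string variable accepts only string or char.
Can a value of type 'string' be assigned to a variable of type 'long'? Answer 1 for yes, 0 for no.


Target variable type: long
Source value type: string
Rule: string cannot widen to any numeric type
Result: 0

0


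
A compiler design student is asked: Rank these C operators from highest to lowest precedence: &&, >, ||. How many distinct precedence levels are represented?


Looking up precedence for each operator:
  && -> precedence 2
  > -> precedence 4
  || -> precedence 1
Sorted highest to lowest: >, &&, ||
Distinct precedence values: [4, 2, 1]
Number of distinct levels: 3

3


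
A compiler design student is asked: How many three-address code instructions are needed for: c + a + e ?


Expression: c + a + e
Generating three-address code (respecting * over +/- precedence):
  Instruction 1: t1 = c + a
  Instruction 2: t2 = t1 + e
Total instructions: 2

2
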